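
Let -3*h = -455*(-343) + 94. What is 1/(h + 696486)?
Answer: 1/644433 ≈ 1.5518e-6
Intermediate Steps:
h = -52053 (h = -(-455*(-343) + 94)/3 = -(156065 + 94)/3 = -1/3*156159 = -52053)
1/(h + 696486) = 1/(-52053 + 696486) = 1/644433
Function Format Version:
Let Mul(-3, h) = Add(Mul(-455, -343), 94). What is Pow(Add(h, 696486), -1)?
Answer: Rational(1, 644433) ≈ 1.5518e-6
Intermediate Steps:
h = -52053 (h = Mul(Rational(-1, 3), Add(Mul(-455, -343), 94)) = Mul(Rational(-1, 3), Add(156065, 94)) = Mul(Rational(-1, 3), 156159) = -52053)
Pow(Add(h, 696486), -1) = Pow(Add(-52053, 696486), -1) = Pow(644433, -1) = Rational(1, 644433)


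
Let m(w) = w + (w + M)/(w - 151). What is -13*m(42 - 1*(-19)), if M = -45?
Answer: -35581/45 ≈ -790.69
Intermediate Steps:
m(w) = w + (-45 + w)/(-151 + w) (m(w) = w + (w - 45)/(w - 151) = w + (-45 + w)/(-151 + w))
-13*m(42 - 1*(-19)) = -13*(-45 + (42 - 1*(-19))² - 150*(42 - 1*(-19)))/(-151 + (42 - 1*(-19))) = -13*(-45 + (42 + 19)² - 150*(42 + 19))/(-151 + (42 + 19)) = -13*(-45 + 61² - 150*61)/(-151 + 61) = -13*(-45 + 3721 - 9150)/(-90) = -(-13)*(-5474)/90 = -13*2737/45 = -35581/45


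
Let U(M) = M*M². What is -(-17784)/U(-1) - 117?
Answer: -17901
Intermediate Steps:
U(M) = M³
-(-17784)/U(-1) - 117 = -(-17784)/((-1)³) - 117 = -(-17784)/(-1) - 117 = -(-17784)*(-1) - 117 = -156*114 - 117 = -17784 - 117 = -17901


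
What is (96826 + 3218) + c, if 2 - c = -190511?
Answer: 290557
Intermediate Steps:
c = 190513 (c = 2 - 1*(-190511) = 2 + 190511 = 190513)
(96826 + 3218) + c = (96826 + 3218) + 190513 = 100044 + 190513 = 290557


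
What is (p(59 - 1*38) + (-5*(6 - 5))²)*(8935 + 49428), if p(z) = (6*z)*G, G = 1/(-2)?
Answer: -2217794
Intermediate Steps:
G = -½ ≈ -0.50000
p(z) = -3*z (p(z) = (6*z)*(-½) = -3*z)
(p(59 - 1*38) + (-5*(6 - 5))²)*(8935 + 49428) = (-3*(59 - 1*38) + (-5*(6 - 5))²)*(8935 + 49428) = (-3*(59 - 38) + (-5*1)²)*58363 = (-3*21 + (-5)²)*58363 = (-63 + 25)*58363 = -38*58363 = -2217794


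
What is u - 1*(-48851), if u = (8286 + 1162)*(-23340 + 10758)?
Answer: -118825885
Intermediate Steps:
u = -118874736 (u = 9448*(-12582) = -118874736)
u - 1*(-48851) = -118874736 - 1*(-48851) = -118874736 + 48851 = -118825885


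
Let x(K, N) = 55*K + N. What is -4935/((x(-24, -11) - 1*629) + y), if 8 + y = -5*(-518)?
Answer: -4935/622 ≈ -7.9341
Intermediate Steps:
y = 2582 (y = -8 - 5*(-518) = -8 + 2590 = 2582)
x(K, N) = N + 55*K
-4935/((x(-24, -11) - 1*629) + y) = -4935/(((-11 + 55*(-24)) - 1*629) + 2582) = -4935/(((-11 - 1320) - 629) + 2582) = -4935/((-1331 - 629) + 2582) = -4935/(-1960 + 2582) = -4935/622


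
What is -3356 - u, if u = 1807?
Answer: -5163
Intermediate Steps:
-3356 - u = -3356 - 1*1807 = -3356 - 1807 = -5163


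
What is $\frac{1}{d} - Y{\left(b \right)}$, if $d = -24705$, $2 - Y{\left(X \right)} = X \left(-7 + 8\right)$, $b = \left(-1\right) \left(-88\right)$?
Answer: $\frac{2124629}{24705} \approx 86.0$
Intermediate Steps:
$b = 88$
$Y{\left(X \right)} = 2 - X$ ($Y{\left(X \right)} = 2 - X \left(-7 + 8\right) = 2 - X 1 = 2 - X$)
$\frac{1}{d} - Y{\left(b \right)} = \frac{1}{-24705} - \left(2 - 88\right) = - \frac{1}{24705} - \left(2 - 88\right) = - \frac{1}{24705} - -86 = - \frac{1}{24705} + 86 = \frac{2124629}{24705}$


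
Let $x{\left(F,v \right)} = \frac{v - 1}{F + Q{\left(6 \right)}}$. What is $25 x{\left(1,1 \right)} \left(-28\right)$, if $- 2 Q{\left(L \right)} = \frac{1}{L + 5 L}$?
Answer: $0$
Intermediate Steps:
$Q{\left(L \right)} = - \frac{1}{12 L}$ ($Q{\left(L \right)} = - \frac{1}{2 \left(L + 5 L\right)} = - \frac{1}{2 \cdot 6 L} = - \frac{\frac{1}{6} \frac{1}{L}}{2} = - \frac{1}{12 L}$)
$x{\left(F,v \right)} = \frac{-1 + v}{- \frac{1}{72} + F}$ ($x{\left(F,v \right)} = \frac{v - 1}{F - \frac{1}{12 \cdot 6}} = \frac{-1 + v}{F - \frac{1}{72}} = \frac{-1 + v}{- \frac{1}{72} + F}$)
$25 x{\left(1,1 \right)} \left(-28\right) = 25 \frac{72 \left(-1 + 1\right)}{-1 + 72 \cdot 1} \left(-28\right) = 25 \cdot 72 \frac{1}{-1 + 72} \cdot 0 \left(-28\right) = 25 \cdot 72 \cdot \frac{1}{71} \cdot 0 \left(-28\right) = 25 \cdot 0 \left(-28\right) = 0 \left(-28\right) = 0$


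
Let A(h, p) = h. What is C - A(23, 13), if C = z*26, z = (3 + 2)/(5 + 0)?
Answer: 3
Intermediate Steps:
z = 1 (z = 5/5 = 5*(⅕) = 1)
C = 26 (C = 1*26 = 26)
C - A(23, 13) = 26 - 1*23 = 26 - 23 = 3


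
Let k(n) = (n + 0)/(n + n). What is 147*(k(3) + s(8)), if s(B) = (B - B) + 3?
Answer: 1029/2 ≈ 514.50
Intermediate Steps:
s(B) = 3 (s(B) = 0 + 3 = 3)
k(n) = ½ (k(n) = n/((2*n)) = n*(1/(2*n)) = ½)
147*(k(3) + s(8)) = 147*(½ + 3) = 147*(7/2) = 1029/2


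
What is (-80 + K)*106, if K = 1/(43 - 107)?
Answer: -271413/32 ≈ -8481.7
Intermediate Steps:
K = -1/64 (K = 1/(-64) = -1/64 ≈ -0.015625)
(-80 + K)*106 = (-80 - 1/64)*106 = -5121/64*106 = -271413/32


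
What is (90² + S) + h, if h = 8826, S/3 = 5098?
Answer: 32220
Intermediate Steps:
S = 15294 (S = 3*5098 = 15294)
(90² + S) + h = (90² + 15294) + 8826 = (8100 + 15294) + 8826 = 23394 + 8826 = 32220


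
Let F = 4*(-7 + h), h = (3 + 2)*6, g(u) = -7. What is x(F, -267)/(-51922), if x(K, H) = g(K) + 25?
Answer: -9/25961 ≈ -0.00034667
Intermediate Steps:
h = 30 (h = 5*6 = 30)
F = 92 (F = 4*(-7 + 30) = 4*23 = 92)
x(K, H) = 18 (x(K, H) = -7 + 25 = 18)
x(F, -267)/(-51922) = 18/(-51922) = 18*(-1/51922) = -9/25961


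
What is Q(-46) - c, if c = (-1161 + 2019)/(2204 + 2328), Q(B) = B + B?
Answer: -18991/206 ≈ -92.189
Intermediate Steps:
Q(B) = 2*B
c = 39/206 (c = 858/4532 = 858*(1/4532) = 39/206 ≈ 0.18932)
Q(-46) - c = 2*(-46) - 1*39/206 = -92 - 39/206 = -18991/206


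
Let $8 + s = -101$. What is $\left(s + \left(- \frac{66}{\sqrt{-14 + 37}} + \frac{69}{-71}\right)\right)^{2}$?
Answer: $\frac{1424150468}{115943} + \frac{1030656 \sqrt{23}}{1633} \approx 15310.0$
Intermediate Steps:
$s = -109$ ($s = -8 - 101 = -109$)
$\left(s + \left(- \frac{66}{\sqrt{-14 + 37}} + \frac{69}{-71}\right)\right)^{2} = \left(-109 + \left(- \frac{66}{\sqrt{-14 + 37}} + \frac{69}{-71}\right)\right)^{2} = \left(-109 + \left(- \frac{66}{\sqrt{23}} + 69 \left(- \frac{1}{71}\right)\right)\right)^{2} = \left(-109 - \left(\frac{69}{71} + 66 \frac{\sqrt{23}}{23}\right)\right)^{2} = \left(-109 - \left(\frac{69}{71} + \frac{66 \sqrt{23}}{23}\right)\right)^{2} = \left(- \frac{7808}{71} - \frac{66 \sqrt{23}}{23}\right)^{2}$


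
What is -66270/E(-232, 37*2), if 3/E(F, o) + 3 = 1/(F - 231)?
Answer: 30705100/463 ≈ 66318.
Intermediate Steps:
E(F, o) = 3/(-3 + 1/(-231 + F)) (E(F, o) = 3/(-3 + 1/(F - 231)) = 3/(-3 + 1/(-231 + F)))
-66270/E(-232, 37*2) = -66270*(-694 + 3*(-232))/(3*(231 - 1*(-232))) = -66270*(-694 - 696)/(3*(231 + 232)) = -66270/(3*463/(-1390)) = -66270/(3*(-1/1390)*463) = -66270/(-1389/1390) = -66270*(-1390/1389) = 30705100/463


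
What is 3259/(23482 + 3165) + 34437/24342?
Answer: 332324439/216213758 ≈ 1.5370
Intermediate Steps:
3259/(23482 + 3165) + 34437/24342 = 3259/26647 + 34437*(1/24342) = 3259*(1/26647) + 11479/8114 = 3259/26647 + 11479/8114 = 332324439/216213758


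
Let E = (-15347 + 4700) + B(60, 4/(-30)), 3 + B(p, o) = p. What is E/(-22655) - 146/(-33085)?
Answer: 70735556/149908135 ≈ 0.47186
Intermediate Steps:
B(p, o) = -3 + p
E = -10590 (E = (-15347 + 4700) + (-3 + 60) = -10647 + 57 = -10590)
E/(-22655) - 146/(-33085) = -10590/(-22655) - 146/(-33085) = -10590*(-1/22655) - 146*(-1/33085) = 2118/4531 + 146/33085 = 70735556/149908135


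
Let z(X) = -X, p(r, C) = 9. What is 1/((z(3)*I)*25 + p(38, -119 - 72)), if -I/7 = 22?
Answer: 1/11559 ≈ 8.6513e-5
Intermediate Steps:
I = -154 (I = -7*22 = -154)
1/((z(3)*I)*25 + p(38, -119 - 72)) = 1/((-1*3*(-154))*25 + 9) = 1/(-3*(-154)*25 + 9) = 1/(462*25 + 9) = 1/(11550 + 9) = 1/11559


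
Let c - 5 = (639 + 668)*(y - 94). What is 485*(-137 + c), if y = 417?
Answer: 204684065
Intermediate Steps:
c = 422166 (c = 5 + (639 + 668)*(417 - 94) = 5 + 1307*323 = 5 + 422161 = 422166)
485*(-137 + c) = 485*(-137 + 422166) = 485*422029 = 204684065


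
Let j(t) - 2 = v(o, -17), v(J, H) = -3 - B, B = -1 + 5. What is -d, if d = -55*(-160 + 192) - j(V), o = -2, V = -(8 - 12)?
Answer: 1755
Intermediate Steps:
B = 4
V = 4 (V = -1*(-4) = 4)
v(J, H) = -7 (v(J, H) = -3 - 1*4 = -3 - 4 = -7)
j(t) = -5 (j(t) = 2 - 7 = -5)
d = -1755 (d = -55*(-160 + 192) - 1*(-5) = -55*32 + 5 = -1760 + 5 = -1755)
-d = -1*(-1755) = 1755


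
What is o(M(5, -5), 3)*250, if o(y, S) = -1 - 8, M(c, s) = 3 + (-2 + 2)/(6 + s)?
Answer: -2250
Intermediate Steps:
M(c, s) = 3 (M(c, s) = 3 + 0/(6 + s) = 3 + 0 = 3)
o(y, S) = -9
o(M(5, -5), 3)*250 = -9*250 = -2250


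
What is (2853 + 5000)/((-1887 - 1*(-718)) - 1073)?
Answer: -7853/2242 ≈ -3.5027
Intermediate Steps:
(2853 + 5000)/((-1887 - 1*(-718)) - 1073) = 7853/((-1887 + 718) - 1073) = 7853/(-1169 - 1073) = 7853/(-2242) = 7853*(-1/2242) = -7853/2242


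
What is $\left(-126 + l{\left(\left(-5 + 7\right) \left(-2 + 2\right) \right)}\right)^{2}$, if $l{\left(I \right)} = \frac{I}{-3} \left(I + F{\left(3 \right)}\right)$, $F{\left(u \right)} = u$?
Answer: $15876$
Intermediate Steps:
$l{\left(I \right)} = - \frac{I \left(3 + I\right)}{3}$ ($l{\left(I \right)} = \frac{I}{-3} \left(I + 3\right) = I \left(- \frac{1}{3}\right) \left(3 + I\right) = - \frac{I}{3} \left(3 + I\right) = - \frac{I \left(3 + I\right)}{3}$)
$\left(-126 + l{\left(\left(-5 + 7\right) \left(-2 + 2\right) \right)}\right)^{2} = \left(-126 - \frac{\left(-5 + 7\right) \left(-2 + 2\right) \left(3 + \left(-5 + 7\right) \left(-2 + 2\right)\right)}{3}\right)^{2} = \left(-126 - \frac{2 \cdot 0 \left(3 + 2 \cdot 0\right)}{3}\right)^{2} = \left(-126 - 0 \left(3 + 0\right)\right)^{2} = \left(-126 - 0 \cdot 3\right)^{2} = \left(-126 + 0\right)^{2} = \left(-126\right)^{2} = 15876$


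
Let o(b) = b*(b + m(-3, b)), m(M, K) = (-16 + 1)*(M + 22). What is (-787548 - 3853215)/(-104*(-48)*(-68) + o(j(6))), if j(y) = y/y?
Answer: 4640763/339740 ≈ 13.660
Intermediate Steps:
m(M, K) = -330 - 15*M (m(M, K) = -15*(22 + M) = -330 - 15*M)
j(y) = 1
o(b) = b*(-285 + b) (o(b) = b*(b + (-330 - 15*(-3))) = b*(b + (-330 + 45)) = b*(b - 285) = b*(-285 + b))
(-787548 - 3853215)/(-104*(-48)*(-68) + o(j(6))) = (-787548 - 3853215)/(-104*(-48)*(-68) + 1*(-285 + 1)) = -4640763/(4992*(-68) + 1*(-284)) = -4640763/(-339456 - 284) = -4640763/(-339740) = -4640763*(-1/339740) = 4640763/339740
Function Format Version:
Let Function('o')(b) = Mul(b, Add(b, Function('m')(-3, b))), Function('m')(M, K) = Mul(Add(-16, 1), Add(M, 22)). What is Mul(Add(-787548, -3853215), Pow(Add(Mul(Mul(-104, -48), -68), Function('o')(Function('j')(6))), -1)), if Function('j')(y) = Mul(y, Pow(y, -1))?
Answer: Rational(4640763, 339740) ≈ 13.660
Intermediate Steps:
Function('m')(M, K) = Add(-330, Mul(-15, M)) (Function('m')(M, K) = Mul(-15, Add(22, M)) = Add(-330, Mul(-15, M)))
Function('j')(y) = 1
Function('o')(b) = Mul(b, Add(-285, b)) (Function('o')(b) = Mul(b, Add(b, Add(-330, Mul(-15, -3)))) = Mul(b, Add(b, Add(-330, 45))) = Mul(b, Add(b, -285)) = Mul(b, Add(-285, b)))
Mul(Add(-787548, -3853215), Pow(Add(Mul(Mul(-104, -48), -68), Function('o')(Function('j')(6))), -1)) = Mul(Add(-787548, -3853215), Pow(Add(Mul(Mul(-104, -48), -68), Mul(1, Add(-285, 1))), -1)) = Mul(-4640763, Pow(Add(Mul(4992, -68), Mul(1, -284)), -1)) = Mul(-4640763, Pow(Add(-339456, -284), -1)) = Mul(-4640763, Pow(-339740, -1)) = Mul(-4640763, Rational(-1, 339740)) = Rational(4640763, 339740)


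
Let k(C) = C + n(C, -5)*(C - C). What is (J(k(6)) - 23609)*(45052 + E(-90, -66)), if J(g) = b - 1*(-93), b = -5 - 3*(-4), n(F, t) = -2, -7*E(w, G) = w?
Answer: -7416008086/7 ≈ -1.0594e+9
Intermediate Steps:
E(w, G) = -w/7
b = 7 (b = -5 + 12 = 7)
k(C) = C (k(C) = C - 2*(C - C) = C - 2*0 = C + 0 = C)
J(g) = 100 (J(g) = 7 - 1*(-93) = 7 + 93 = 100)
(J(k(6)) - 23609)*(45052 + E(-90, -66)) = (100 - 23609)*(45052 - 1/7*(-90)) = -23509*(45052 + 90/7) = -23509*315454/7 = -7416008086/7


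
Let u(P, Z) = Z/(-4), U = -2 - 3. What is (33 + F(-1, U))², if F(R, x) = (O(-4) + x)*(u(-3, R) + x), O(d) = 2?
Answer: 35721/16 ≈ 2232.6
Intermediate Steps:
U = -5
u(P, Z) = -Z/4 (u(P, Z) = Z*(-¼) = -Z/4)
F(R, x) = (2 + x)*(x - R/4) (F(R, x) = (2 + x)*(-R/4 + x) = (2 + x)*(x - R/4))
(33 + F(-1, U))² = (33 + ((-5)² + 2*(-5) - ½*(-1) - ¼*(-1)*(-5)))² = (33 + (25 - 10 + ½ - 5/4))² = (33 + 57/4)² = (189/4)² = 35721/16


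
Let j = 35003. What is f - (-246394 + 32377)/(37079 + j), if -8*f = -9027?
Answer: 326198175/288328 ≈ 1131.3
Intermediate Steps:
f = 9027/8 (f = -1/8*(-9027) = 9027/8 ≈ 1128.4)
f - (-246394 + 32377)/(37079 + j) = 9027/8 - (-246394 + 32377)/(37079 + 35003) = 9027/8 - (-214017)/72082 = 9027/8 - 1*(-214017/72082) = 9027/8 + 214017/72082 = 326198175/288328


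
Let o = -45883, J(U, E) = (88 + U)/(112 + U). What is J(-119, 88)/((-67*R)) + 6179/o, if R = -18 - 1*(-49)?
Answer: -2943834/21519127 ≈ -0.13680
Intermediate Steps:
J(U, E) = (88 + U)/(112 + U)
R = 31 (R = -18 + 49 = 31)
J(-119, 88)/((-67*R)) + 6179/o = ((88 - 119)/(112 - 119))/((-67*31)) + 6179/(-45883) = (-31/(-7))/(-2077) + 6179*(-1/45883) = -1/7*(-31)*(-1/2077) - 6179/45883 = (31/7)*(-1/2077) - 6179/45883 = -1/469 - 6179/45883 = -2943834/21519127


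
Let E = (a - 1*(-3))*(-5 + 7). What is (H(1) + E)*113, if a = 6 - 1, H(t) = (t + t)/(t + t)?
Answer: 1921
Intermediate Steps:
H(t) = 1 (H(t) = (2*t)/((2*t)) = (2*t)*(1/(2*t)) = 1)
a = 5
E = 16 (E = (5 - 1*(-3))*(-5 + 7) = (5 + 3)*2 = 8*2 = 16)
(H(1) + E)*113 = (1 + 16)*113 = 17*113 = 1921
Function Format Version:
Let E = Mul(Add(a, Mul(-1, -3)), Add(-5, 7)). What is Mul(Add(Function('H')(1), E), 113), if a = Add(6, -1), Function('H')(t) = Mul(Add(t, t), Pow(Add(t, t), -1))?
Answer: 1921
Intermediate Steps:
Function('H')(t) = 1 (Function('H')(t) = Mul(Mul(2, t), Pow(Mul(2, t), -1)) = Mul(Mul(2, t), Mul(Rational(1, 2), Pow(t, -1))) = 1)
a = 5
E = 16 (E = Mul(Add(5, Mul(-1, -3)), Add(-5, 7)) = Mul(Add(5, 3), 2) = Mul(8, 2) = 16)
Mul(Add(Function('H')(1), E), 113) = Mul(Add(1, 16), 113) = Mul(17, 113) = 1921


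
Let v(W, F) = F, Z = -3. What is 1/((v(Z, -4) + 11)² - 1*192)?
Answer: -1/143 ≈ -0.0069930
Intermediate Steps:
1/((v(Z, -4) + 11)² - 1*192) = 1/((-4 + 11)² - 1*192) = 1/(7² - 192) = 1/(49 - 192) = 1/(-143) = -1/143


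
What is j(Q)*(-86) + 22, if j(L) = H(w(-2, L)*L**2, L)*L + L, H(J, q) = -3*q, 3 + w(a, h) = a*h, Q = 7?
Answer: 12062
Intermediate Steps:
w(a, h) = -3 + a*h
j(L) = L - 3*L**2 (j(L) = (-3*L)*L + L = -3*L**2 + L = L - 3*L**2)
j(Q)*(-86) + 22 = (7*(1 - 3*7))*(-86) + 22 = (7*(1 - 21))*(-86) + 22 = (7*(-20))*(-86) + 22 = -140*(-86) + 22 = 12040 + 22 = 12062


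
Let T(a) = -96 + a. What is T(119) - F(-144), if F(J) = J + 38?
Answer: 129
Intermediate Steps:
F(J) = 38 + J
T(119) - F(-144) = (-96 + 119) - (38 - 144) = 23 - 1*(-106) = 23 + 106 = 129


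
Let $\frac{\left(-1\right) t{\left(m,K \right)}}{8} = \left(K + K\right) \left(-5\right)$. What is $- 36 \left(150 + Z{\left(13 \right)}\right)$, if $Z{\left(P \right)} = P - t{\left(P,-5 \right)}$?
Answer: $-20268$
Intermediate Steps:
$t{\left(m,K \right)} = 80 K$ ($t{\left(m,K \right)} = - 8 \left(K + K\right) \left(-5\right) = - 8 \cdot 2 K \left(-5\right) = - 8 \left(- 10 K\right) = 80 K$)
$Z{\left(P \right)} = 400 + P$ ($Z{\left(P \right)} = P - 80 \left(-5\right) = P - -400 = P + 400 = 400 + P$)
$- 36 \left(150 + Z{\left(13 \right)}\right) = - 36 \left(150 + \left(400 + 13\right)\right) = - 36 \left(150 + 413\right) = \left(-36\right) 563 = -20268$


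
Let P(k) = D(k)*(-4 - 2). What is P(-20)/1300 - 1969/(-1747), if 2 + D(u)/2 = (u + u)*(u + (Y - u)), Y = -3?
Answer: 21487/567775 ≈ 0.037844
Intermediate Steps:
D(u) = -4 - 12*u (D(u) = -4 + 2*((u + u)*(u + (-3 - u))) = -4 + 2*((2*u)*(-3)) = -4 + 2*(-6*u) = -4 - 12*u)
P(k) = 24 + 72*k (P(k) = (-4 - 12*k)*(-4 - 2) = (-4 - 12*k)*(-6) = 24 + 72*k)
P(-20)/1300 - 1969/(-1747) = (24 + 72*(-20))/1300 - 1969/(-1747) = (24 - 1440)*(1/1300) - 1969*(-1/1747) = -1416*1/1300 + 1969/1747 = -354/325 + 1969/1747 = 21487/567775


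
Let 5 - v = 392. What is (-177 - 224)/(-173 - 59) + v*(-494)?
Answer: 44353697/232 ≈ 1.9118e+5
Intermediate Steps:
v = -387 (v = 5 - 1*392 = 5 - 392 = -387)
(-177 - 224)/(-173 - 59) + v*(-494) = (-177 - 224)/(-173 - 59) - 387*(-494) = -401/(-232) + 191178 = -401*(-1/232) + 191178 = 401/232 + 191178 = 44353697/232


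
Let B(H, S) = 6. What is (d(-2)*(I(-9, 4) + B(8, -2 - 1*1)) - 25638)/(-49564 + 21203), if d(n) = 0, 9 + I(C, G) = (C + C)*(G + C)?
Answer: 25638/28361 ≈ 0.90399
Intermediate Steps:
I(C, G) = -9 + 2*C*(C + G) (I(C, G) = -9 + (C + C)*(G + C) = -9 + (2*C)*(C + G) = -9 + 2*C*(C + G))
(d(-2)*(I(-9, 4) + B(8, -2 - 1*1)) - 25638)/(-49564 + 21203) = (0*((-9 + 2*(-9)**2 + 2*(-9)*4) + 6) - 25638)/(-49564 + 21203) = (0*((-9 + 2*81 - 72) + 6) - 25638)/(-28361) = (0*((-9 + 162 - 72) + 6) - 25638)*(-1/28361) = (0*(81 + 6) - 25638)*(-1/28361) = (0*87 - 25638)*(-1/28361) = (0 - 25638)*(-1/28361) = -25638*(-1/28361) = 25638/28361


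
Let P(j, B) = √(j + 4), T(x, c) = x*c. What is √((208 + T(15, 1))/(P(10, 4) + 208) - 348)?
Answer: √(-72161 - 348*√14)/√(208 + √14) ≈ 18.626*I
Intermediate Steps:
T(x, c) = c*x
P(j, B) = √(4 + j)
√((208 + T(15, 1))/(P(10, 4) + 208) - 348) = √((208 + 1*15)/(√(4 + 10) + 208) - 348) = √((208 + 15)/(√14 + 208) - 348) = √(223/(208 + √14) - 348) = √(-348 + 223/(208 + √14))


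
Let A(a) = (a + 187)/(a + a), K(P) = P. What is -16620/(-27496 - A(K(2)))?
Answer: 66480/110173 ≈ 0.60341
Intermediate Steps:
A(a) = (187 + a)/(2*a) (A(a) = (187 + a)/((2*a)) = (187 + a)*(1/(2*a)) = (187 + a)/(2*a))
-16620/(-27496 - A(K(2))) = -16620/(-27496 - (187 + 2)/(2*2)) = -16620/(-27496 - 189/(2*2)) = -16620/(-27496 - 1*189/4) = -16620/(-27496 - 189/4) = -16620/(-110173/4) = -16620*(-4/110173) = 66480/110173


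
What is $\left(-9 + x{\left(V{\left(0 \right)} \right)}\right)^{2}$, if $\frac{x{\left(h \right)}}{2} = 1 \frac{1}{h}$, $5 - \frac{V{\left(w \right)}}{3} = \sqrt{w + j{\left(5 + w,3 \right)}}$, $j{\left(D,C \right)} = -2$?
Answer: $\frac{7182 \sqrt{2} + 16231 i}{9 \left(10 \sqrt{2} + 23 i\right)} \approx 78.792 - 0.61992 i$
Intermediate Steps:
$V{\left(w \right)} = 15 - 3 \sqrt{-2 + w}$ ($V{\left(w \right)} = 15 - 3 \sqrt{w - 2} = 15 - 3 \sqrt{-2 + w}$)
$x{\left(h \right)} = \frac{2}{h}$ ($x{\left(h \right)} = 2 \cdot 1 \frac{1}{h} = \frac{2}{h}$)
$\left(-9 + x{\left(V{\left(0 \right)} \right)}\right)^{2} = \left(-9 + \frac{2}{15 - 3 \sqrt{-2 + 0}}\right)^{2} = \left(-9 + \frac{2}{15 - 3 \sqrt{-2}}\right)^{2} = \left(-9 + \frac{2}{15 - 3 i \sqrt{2}}\right)^{2}$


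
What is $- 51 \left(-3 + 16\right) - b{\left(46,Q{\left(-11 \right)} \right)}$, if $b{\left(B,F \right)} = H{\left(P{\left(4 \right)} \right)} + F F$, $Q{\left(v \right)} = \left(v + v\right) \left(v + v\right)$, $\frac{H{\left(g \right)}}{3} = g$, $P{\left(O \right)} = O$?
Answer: $-234931$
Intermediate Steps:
$H{\left(g \right)} = 3 g$
$Q{\left(v \right)} = 4 v^{2}$ ($Q{\left(v \right)} = 2 v 2 v = 4 v^{2}$)
$b{\left(B,F \right)} = 12 + F^{2}$ ($b{\left(B,F \right)} = 3 \cdot 4 + F F = 12 + F^{2}$)
$- 51 \left(-3 + 16\right) - b{\left(46,Q{\left(-11 \right)} \right)} = - 51 \left(-3 + 16\right) - \left(12 + \left(4 \left(-11\right)^{2}\right)^{2}\right) = \left(-51\right) 13 - \left(12 + \left(4 \cdot 121\right)^{2}\right) = -663 - \left(12 + 484^{2}\right) = -663 - \left(12 + 234256\right) = -663 - 234268 = -234931$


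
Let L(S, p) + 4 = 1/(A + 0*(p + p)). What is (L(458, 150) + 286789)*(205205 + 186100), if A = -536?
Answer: 60150136380495/536 ≈ 1.1222e+11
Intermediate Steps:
L(S, p) = -2145/536 (L(S, p) = -4 + 1/(-536 + 0*(p + p)) = -4 + 1/(-536 + 0*(2*p)) = -4 + 1/(-536 + 0) = -4 + 1/(-536) = -4 - 1/536 = -2145/536)
(L(458, 150) + 286789)*(205205 + 186100) = (-2145/536 + 286789)*(205205 + 186100) = (153716759/536)*391305 = 60150136380495/536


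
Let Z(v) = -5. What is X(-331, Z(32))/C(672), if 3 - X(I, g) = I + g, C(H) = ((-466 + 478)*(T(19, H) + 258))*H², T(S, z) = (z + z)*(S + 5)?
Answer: 113/58731208704 ≈ 1.9240e-9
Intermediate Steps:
T(S, z) = 2*z*(5 + S) (T(S, z) = (2*z)*(5 + S) = 2*z*(5 + S))
C(H) = H²*(3096 + 576*H) (C(H) = ((-466 + 478)*(2*H*(5 + 19) + 258))*H² = (12*(2*H*24 + 258))*H² = (12*(48*H + 258))*H² = (12*(258 + 48*H))*H² = (3096 + 576*H)*H² = H²*(3096 + 576*H))
X(I, g) = 3 - I - g (X(I, g) = 3 - (I + g) = 3 + (-I - g) = 3 - I - g)
X(-331, Z(32))/C(672) = (3 - 1*(-331) - 1*(-5))/((672²*(3096 + 576*672))) = (3 + 331 + 5)/((451584*(3096 + 387072))) = 339/((451584*390168)) = 339/176193626112 = 339*(1/176193626112) = 113/58731208704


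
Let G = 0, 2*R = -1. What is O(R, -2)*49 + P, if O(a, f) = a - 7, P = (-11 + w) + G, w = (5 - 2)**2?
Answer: -739/2 ≈ -369.50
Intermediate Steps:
R = -1/2 (R = (1/2)*(-1) = -1/2 ≈ -0.50000)
w = 9 (w = 3**2 = 9)
P = -2 (P = (-11 + 9) + 0 = -2 + 0 = -2)
O(a, f) = -7 + a
O(R, -2)*49 + P = (-7 - 1/2)*49 - 2 = -15/2*49 - 2 = -735/2 - 2 = -739/2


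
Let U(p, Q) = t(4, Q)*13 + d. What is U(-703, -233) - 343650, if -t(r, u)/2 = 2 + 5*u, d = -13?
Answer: -313425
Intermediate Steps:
t(r, u) = -4 - 10*u (t(r, u) = -2*(2 + 5*u) = -4 - 10*u)
U(p, Q) = -65 - 130*Q (U(p, Q) = (-4 - 10*Q)*13 - 13 = (-52 - 130*Q) - 13 = -65 - 130*Q)
U(-703, -233) - 343650 = (-65 - 130*(-233)) - 343650 = (-65 + 30290) - 343650 = 30225 - 343650 = -313425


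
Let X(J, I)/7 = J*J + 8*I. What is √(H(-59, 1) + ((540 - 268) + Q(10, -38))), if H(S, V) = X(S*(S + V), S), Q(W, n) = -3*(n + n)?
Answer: 2*√20491946 ≈ 9053.6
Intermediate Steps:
Q(W, n) = -6*n
X(J, I) = 7*J² + 56*I (X(J, I) = 7*(J*J + 8*I) = 7*(J² + 8*I) = 7*J² + 56*I)
H(S, V) = 56*S + 7*S²*(S + V)² (H(S, V) = 7*(S*(S + V))² + 56*S = 7*(S²*(S + V)²) + 56*S = 7*S²*(S + V)² + 56*S = 56*S + 7*S²*(S + V)²)
√(H(-59, 1) + ((540 - 268) + Q(10, -38))) = √(7*(-59)*(8 - 59*(-59 + 1)²) + ((540 - 268) - 6*(-38))) = √(7*(-59)*(8 - 59*(-58)²) + (272 + 228)) = √(7*(-59)*(8 - 59*3364) + 500) = √(7*(-59)*(8 - 198476) + 500) = √(7*(-59)*(-198468) + 500) = √(81967284 + 500) = √81967784 = 2*√20491946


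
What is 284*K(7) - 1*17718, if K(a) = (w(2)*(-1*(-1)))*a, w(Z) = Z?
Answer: -13742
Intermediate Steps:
K(a) = 2*a (K(a) = (2*(-1*(-1)))*a = (2*1)*a = 2*a)
284*K(7) - 1*17718 = 284*(2*7) - 1*17718 = 284*14 - 17718 = 3976 - 17718 = -13742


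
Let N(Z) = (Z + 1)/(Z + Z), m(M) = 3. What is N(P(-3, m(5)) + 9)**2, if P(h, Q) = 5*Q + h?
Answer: 121/441 ≈ 0.27438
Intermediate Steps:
P(h, Q) = h + 5*Q
N(Z) = (1 + Z)/(2*Z) (N(Z) = (1 + Z)/((2*Z)) = (1 + Z)*(1/(2*Z)) = (1 + Z)/(2*Z))
N(P(-3, m(5)) + 9)**2 = ((1 + ((-3 + 5*3) + 9))/(2*((-3 + 5*3) + 9)))**2 = ((1 + ((-3 + 15) + 9))/(2*((-3 + 15) + 9)))**2 = ((1 + (12 + 9))/(2*(12 + 9)))**2 = ((1/2)*(1 + 21)/21)**2 = ((1/2)*(1/21)*22)**2 = (11/21)**2 = 121/441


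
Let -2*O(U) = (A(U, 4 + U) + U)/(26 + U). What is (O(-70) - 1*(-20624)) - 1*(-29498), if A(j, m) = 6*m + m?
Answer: 1102551/22 ≈ 50116.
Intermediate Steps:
A(j, m) = 7*m
O(U) = -(28 + 8*U)/(2*(26 + U)) (O(U) = -(7*(4 + U) + U)/(2*(26 + U)) = -((28 + 7*U) + U)/(2*(26 + U)) = -(28 + 8*U)/(2*(26 + U)))
(O(-70) - 1*(-20624)) - 1*(-29498) = (2*(-7 - 2*(-70))/(26 - 70) - 1*(-20624)) - 1*(-29498) = (2*(-7 + 140)/(-44) + 20624) + 29498 = (2*(-1/44)*133 + 20624) + 29498 = (-133/22 + 20624) + 29498 = 453595/22 + 29498 = 1102551/22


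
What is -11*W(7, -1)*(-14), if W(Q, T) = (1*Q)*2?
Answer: 2156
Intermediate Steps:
W(Q, T) = 2*Q (W(Q, T) = Q*2 = 2*Q)
-11*W(7, -1)*(-14) = -22*7*(-14) = -11*14*(-14) = -154*(-14) = 2156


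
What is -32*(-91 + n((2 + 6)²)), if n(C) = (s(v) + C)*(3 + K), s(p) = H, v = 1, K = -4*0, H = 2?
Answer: -3424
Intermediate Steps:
K = 0
s(p) = 2
n(C) = 6 + 3*C (n(C) = (2 + C)*(3 + 0) = (2 + C)*3 = 6 + 3*C)
-32*(-91 + n((2 + 6)²)) = -32*(-91 + (6 + 3*(2 + 6)²)) = -32*(-91 + (6 + 3*8²)) = -32*(-91 + (6 + 3*64)) = -32*(-91 + (6 + 192)) = -32*(-91 + 198) = -32*107 = -3424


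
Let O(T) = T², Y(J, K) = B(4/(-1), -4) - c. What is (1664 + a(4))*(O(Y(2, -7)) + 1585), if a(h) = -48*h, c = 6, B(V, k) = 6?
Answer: 2333120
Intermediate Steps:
Y(J, K) = 0 (Y(J, K) = 6 - 1*6 = 6 - 6 = 0)
a(h) = -48*h
(1664 + a(4))*(O(Y(2, -7)) + 1585) = (1664 - 48*4)*(0² + 1585) = (1664 - 192)*(0 + 1585) = 1472*1585 = 2333120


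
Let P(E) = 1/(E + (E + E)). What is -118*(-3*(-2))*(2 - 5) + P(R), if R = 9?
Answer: 57349/27 ≈ 2124.0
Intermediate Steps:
P(E) = 1/(3*E) (P(E) = 1/(E + 2*E) = 1/(3*E))
-118*(-3*(-2))*(2 - 5) + P(R) = -118*(-3*(-2))*(2 - 5) + (⅓)/9 = -708*(-3) + (⅓)*(⅑) = -118*(-18) + 1/27 = 2124 + 1/27 = 57349/27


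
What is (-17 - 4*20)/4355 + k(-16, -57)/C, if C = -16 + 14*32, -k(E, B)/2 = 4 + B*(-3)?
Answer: -783077/940680 ≈ -0.83246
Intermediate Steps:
k(E, B) = -8 + 6*B (k(E, B) = -2*(4 + B*(-3)) = -2*(4 - 3*B) = -8 + 6*B)
C = 432 (C = -16 + 448 = 432)
(-17 - 4*20)/4355 + k(-16, -57)/C = (-17 - 4*20)/4355 + (-8 + 6*(-57))/432 = (-17 - 80)*(1/4355) + (-8 - 342)*(1/432) = -97*1/4355 - 350*1/432 = -97/4355 - 175/216 = -783077/940680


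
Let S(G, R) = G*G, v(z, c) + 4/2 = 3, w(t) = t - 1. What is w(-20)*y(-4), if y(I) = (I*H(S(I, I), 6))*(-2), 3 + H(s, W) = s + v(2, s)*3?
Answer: -2688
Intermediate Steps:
w(t) = -1 + t
v(z, c) = 1 (v(z, c) = -2 + 3 = 1)
S(G, R) = G²
H(s, W) = s (H(s, W) = -3 + (s + 1*3) = -3 + (s + 3) = -3 + (3 + s) = s)
y(I) = -2*I³ (y(I) = (I*I²)*(-2) = I³*(-2) = -2*I³)
w(-20)*y(-4) = (-1 - 20)*(-2*(-4)³) = -(-42)*(-64) = -21*128 = -2688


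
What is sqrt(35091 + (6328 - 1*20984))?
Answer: sqrt(20435) ≈ 142.95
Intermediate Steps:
sqrt(35091 + (6328 - 1*20984)) = sqrt(35091 + (6328 - 20984)) = sqrt(35091 - 14656) = sqrt(20435)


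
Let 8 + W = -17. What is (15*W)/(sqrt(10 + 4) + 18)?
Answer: -675/31 + 75*sqrt(14)/62 ≈ -17.248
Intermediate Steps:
W = -25 (W = -8 - 17 = -25)
(15*W)/(sqrt(10 + 4) + 18) = (15*(-25))/(sqrt(10 + 4) + 18) = -375/(sqrt(14) + 18) = -375/(18 + sqrt(14))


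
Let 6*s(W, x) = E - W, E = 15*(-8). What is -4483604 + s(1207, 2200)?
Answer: -26902951/6 ≈ -4.4838e+6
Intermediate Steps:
E = -120
s(W, x) = -20 - W/6 (s(W, x) = (-120 - W)/6 = -20 - W/6)
-4483604 + s(1207, 2200) = -4483604 + (-20 - ⅙*1207) = -4483604 + (-20 - 1207/6) = -4483604 - 1327/6 = -26902951/6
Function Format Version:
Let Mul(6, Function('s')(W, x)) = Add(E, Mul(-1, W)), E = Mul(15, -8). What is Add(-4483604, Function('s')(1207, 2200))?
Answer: Rational(-26902951, 6) ≈ -4.4838e+6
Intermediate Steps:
E = -120
Function('s')(W, x) = Add(-20, Mul(Rational(-1, 6), W)) (Function('s')(W, x) = Mul(Rational(1, 6), Add(-120, Mul(-1, W))) = Add(-20, Mul(Rational(-1, 6), W)))
Add(-4483604, Function('s')(1207, 2200)) = Add(-4483604, Add(-20, Mul(Rational(-1, 6), 1207))) = Add(-4483604, Add(-20, Rational(-1207, 6))) = Add(-4483604, Rational(-1327, 6)) = Rational(-26902951, 6)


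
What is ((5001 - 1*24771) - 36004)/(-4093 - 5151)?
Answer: 27887/4622 ≈ 6.0335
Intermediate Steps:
((5001 - 1*24771) - 36004)/(-4093 - 5151) = ((5001 - 24771) - 36004)/(-9244) = (-19770 - 36004)*(-1/9244) = -55774*(-1/9244) = 27887/4622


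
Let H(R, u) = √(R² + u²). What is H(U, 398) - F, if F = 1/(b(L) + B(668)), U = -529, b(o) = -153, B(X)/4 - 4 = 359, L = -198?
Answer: -1/1299 + √438245 ≈ 662.00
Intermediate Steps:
B(X) = 1452 (B(X) = 16 + 4*359 = 16 + 1436 = 1452)
F = 1/1299 (F = 1/(-153 + 1452) = 1/1299 ≈ 0.00076982)
H(U, 398) - F = √((-529)² + 398²) - 1*1/1299 = √(279841 + 158404) - 1/1299 = √438245 - 1/1299 = -1/1299 + √438245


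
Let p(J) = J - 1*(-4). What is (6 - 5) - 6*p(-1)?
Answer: -17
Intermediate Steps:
p(J) = 4 + J (p(J) = J + 4 = 4 + J)
(6 - 5) - 6*p(-1) = (6 - 5) - 6*(4 - 1) = 1 - 6*3 = 1 - 18 = -17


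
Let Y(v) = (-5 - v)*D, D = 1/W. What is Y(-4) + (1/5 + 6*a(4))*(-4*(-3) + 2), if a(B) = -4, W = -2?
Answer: -3327/10 ≈ -332.70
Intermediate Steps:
D = -½ (D = 1/(-2) = -½ ≈ -0.50000)
Y(v) = 5/2 + v/2 (Y(v) = (-5 - v)*(-½) = 5/2 + v/2)
Y(-4) + (1/5 + 6*a(4))*(-4*(-3) + 2) = (5/2 + (½)*(-4)) + (1/5 + 6*(-4))*(-4*(-3) + 2) = (5/2 - 2) + (⅕ - 24)*(12 + 2) = ½ - 119/5*14 = ½ - 1666/5 = -3327/10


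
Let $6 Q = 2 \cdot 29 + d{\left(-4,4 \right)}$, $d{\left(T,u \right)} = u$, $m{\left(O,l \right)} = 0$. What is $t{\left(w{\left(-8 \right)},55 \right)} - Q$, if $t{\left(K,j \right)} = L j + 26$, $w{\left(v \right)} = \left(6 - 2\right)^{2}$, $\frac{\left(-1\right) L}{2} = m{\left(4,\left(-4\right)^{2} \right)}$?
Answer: $\frac{47}{3} \approx 15.667$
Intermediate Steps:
$L = 0$ ($L = \left(-2\right) 0 = 0$)
$Q = \frac{31}{3}$ ($Q = \frac{2 \cdot 29 + 4}{6} = \frac{58 + 4}{6} = \frac{1}{6} \cdot 62 = \frac{31}{3} \approx 10.333$)
$w{\left(v \right)} = 16$ ($w{\left(v \right)} = 4^{2} = 16$)
$t{\left(K,j \right)} = 26$ ($t{\left(K,j \right)} = 0 j + 26 = 0 + 26 = 26$)
$t{\left(w{\left(-8 \right)},55 \right)} - Q = 26 - \frac{31}{3} = \frac{47}{3}$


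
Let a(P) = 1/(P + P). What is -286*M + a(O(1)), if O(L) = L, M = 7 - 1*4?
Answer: -1715/2 ≈ -857.50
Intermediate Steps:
M = 3 (M = 7 - 4 = 3)
a(P) = 1/(2*P)
-286*M + a(O(1)) = -858 + (1/2)/1 = -286*3 + (1/2)*1 = -858 + 1/2 = -1715/2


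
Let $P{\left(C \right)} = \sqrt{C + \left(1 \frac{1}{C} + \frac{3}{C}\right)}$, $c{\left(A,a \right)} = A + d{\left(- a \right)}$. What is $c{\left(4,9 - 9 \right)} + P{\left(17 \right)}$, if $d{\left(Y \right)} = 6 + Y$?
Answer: $10 + \frac{\sqrt{4981}}{17} \approx 14.152$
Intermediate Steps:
$c{\left(A,a \right)} = 6 + A - a$ ($c{\left(A,a \right)} = A - \left(-6 + a\right) = 6 + A - a$)
$P{\left(C \right)} = \sqrt{C + \frac{4}{C}}$ ($P{\left(C \right)} = \sqrt{C + \left(\frac{1}{C} + \frac{3}{C}\right)} = \sqrt{C + \frac{4}{C}}$)
$c{\left(4,9 - 9 \right)} + P{\left(17 \right)} = \left(6 + 4 - \left(9 - 9\right)\right) + \sqrt{17 + \frac{4}{17}} = \left(6 + 4 - 0\right) + \sqrt{\frac{293}{17}} = \left(6 + 4 + 0\right) + \frac{\sqrt{4981}}{17} = 10 + \frac{\sqrt{4981}}{17}$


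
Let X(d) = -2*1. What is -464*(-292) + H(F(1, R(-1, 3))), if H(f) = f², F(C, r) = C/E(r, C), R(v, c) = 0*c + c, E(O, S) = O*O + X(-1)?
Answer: 6638913/49 ≈ 1.3549e+5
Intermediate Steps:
X(d) = -2
E(O, S) = -2 + O² (E(O, S) = O*O - 2 = O² - 2 = -2 + O²)
R(v, c) = c (R(v, c) = 0 + c = c)
F(C, r) = C/(-2 + r²)
-464*(-292) + H(F(1, R(-1, 3))) = -464*(-292) + (1/(-2 + 3²))² = 135488 + (1/(-2 + 9))² = 135488 + (1/7)² = 135488 + (1*(⅐))² = 135488 + (⅐)² = 135488 + 1/49 = 6638913/49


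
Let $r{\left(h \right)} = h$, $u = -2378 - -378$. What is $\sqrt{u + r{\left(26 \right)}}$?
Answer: $i \sqrt{1974} \approx 44.43 i$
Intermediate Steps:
$u = -2000$ ($u = -2378 + 378 = -2000$)
$\sqrt{u + r{\left(26 \right)}} = \sqrt{-2000 + 26} = \sqrt{-1974} = i \sqrt{1974}$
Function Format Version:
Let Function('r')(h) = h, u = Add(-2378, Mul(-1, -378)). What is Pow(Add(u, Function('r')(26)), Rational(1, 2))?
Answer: Mul(I, Pow(1974, Rational(1, 2))) ≈ Mul(44.430, I)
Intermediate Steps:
u = -2000 (u = Add(-2378, 378) = -2000)
Pow(Add(u, Function('r')(26)), Rational(1, 2)) = Pow(Add(-2000, 26), Rational(1, 2)) = Pow(-1974, Rational(1, 2)) = Mul(I, Pow(1974, Rational(1, 2)))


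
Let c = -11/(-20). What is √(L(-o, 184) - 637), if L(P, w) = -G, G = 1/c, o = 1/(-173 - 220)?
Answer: I*√77297/11 ≈ 25.275*I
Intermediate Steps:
c = 11/20 (c = -11*(-1/20) = 11/20 ≈ 0.55000)
o = -1/393 (o = 1/(-393) = -1/393 ≈ -0.0025445)
G = 20/11 (G = 1/(11/20) = 20/11 ≈ 1.8182)
L(P, w) = -20/11 (L(P, w) = -1*20/11 = -20/11)
√(L(-o, 184) - 637) = √(-20/11 - 637) = √(-7027/11) = I*√77297/11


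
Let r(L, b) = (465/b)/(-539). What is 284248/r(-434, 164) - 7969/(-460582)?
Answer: -11572761208747471/214170630 ≈ -5.4035e+7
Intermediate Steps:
r(L, b) = -465/(539*b) (r(L, b) = (465/b)*(-1/539) = -465/(539*b))
284248/r(-434, 164) - 7969/(-460582) = 284248/((-465/539/164)) - 7969/(-460582) = 284248/((-465/539*1/164)) - 7969*(-1/460582) = 284248/(-465/88396) + 7969/460582 = 284248*(-88396/465) + 7969/460582 = -25126386208/465 + 7969/460582 = -11572761208747471/214170630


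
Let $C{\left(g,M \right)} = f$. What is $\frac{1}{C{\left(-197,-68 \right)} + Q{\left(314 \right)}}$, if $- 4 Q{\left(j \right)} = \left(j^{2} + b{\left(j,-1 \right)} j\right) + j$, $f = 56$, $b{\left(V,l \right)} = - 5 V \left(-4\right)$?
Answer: $- \frac{2}{1035303} \approx -1.9318 \cdot 10^{-6}$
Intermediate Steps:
$b{\left(V,l \right)} = 20 V$
$C{\left(g,M \right)} = 56$
$Q{\left(j \right)} = - \frac{21 j^{2}}{4} - \frac{j}{4}$ ($Q{\left(j \right)} = - \frac{\left(j^{2} + 20 j j\right) + j}{4} = - \frac{\left(j^{2} + 20 j^{2}\right) + j}{4} = - \frac{21 j^{2} + j}{4} = - \frac{j + 21 j^{2}}{4} = - \frac{21 j^{2}}{4} - \frac{j}{4}$)
$\frac{1}{C{\left(-197,-68 \right)} + Q{\left(314 \right)}} = \frac{1}{56 - \frac{157 \left(1 + 21 \cdot 314\right)}{2}} = \frac{1}{56 - \frac{157 \left(1 + 6594\right)}{2}} = \frac{1}{56 - \frac{157}{2} \cdot 6595} = \frac{1}{56 - \frac{1035415}{2}} = \frac{1}{- \frac{1035303}{2}} = - \frac{2}{1035303}$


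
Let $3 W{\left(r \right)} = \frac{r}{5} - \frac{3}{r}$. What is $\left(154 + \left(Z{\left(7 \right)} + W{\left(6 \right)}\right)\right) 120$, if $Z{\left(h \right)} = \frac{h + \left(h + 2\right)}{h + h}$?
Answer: $\frac{130516}{7} \approx 18645.0$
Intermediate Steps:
$W{\left(r \right)} = - \frac{1}{r} + \frac{r}{15}$ ($W{\left(r \right)} = \frac{\frac{r}{5} - \frac{3}{r}}{3} = \frac{- \frac{3}{r} + \frac{r}{5}}{3} = - \frac{1}{r} + \frac{r}{15}$)
$Z{\left(h \right)} = \frac{2 + 2 h}{2 h}$ ($Z{\left(h \right)} = \frac{h + \left(2 + h\right)}{2 h} = \left(2 + 2 h\right) \frac{1}{2 h} = \frac{2 + 2 h}{2 h}$)
$\left(154 + \left(Z{\left(7 \right)} + W{\left(6 \right)}\right)\right) 120 = \left(154 + \left(\frac{1 + 7}{7} + \left(- \frac{1}{6} + \frac{1}{15} \cdot 6\right)\right)\right) 120 = \left(154 + \left(\frac{1}{7} \cdot 8 + \left(\left(-1\right) \frac{1}{6} + \frac{2}{5}\right)\right)\right) 120 = \left(154 + \left(\frac{8}{7} + \left(- \frac{1}{6} + \frac{2}{5}\right)\right)\right) 120 = \left(154 + \left(\frac{8}{7} + \frac{7}{30}\right)\right) 120 = \left(154 + \frac{289}{210}\right) 120 = \frac{32629}{210} \cdot 120 = \frac{130516}{7}$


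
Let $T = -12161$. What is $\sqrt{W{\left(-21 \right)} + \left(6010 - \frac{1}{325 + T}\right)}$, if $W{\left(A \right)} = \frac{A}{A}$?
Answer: $\frac{3 \sqrt{23391288547}}{5918} \approx 77.531$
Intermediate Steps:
$W{\left(A \right)} = 1$
$\sqrt{W{\left(-21 \right)} + \left(6010 - \frac{1}{325 + T}\right)} = \sqrt{1 + \left(6010 - \frac{1}{325 - 12161}\right)} = \sqrt{1 + \left(6010 - \frac{1}{-11836}\right)} = \sqrt{1 + \left(6010 - - \frac{1}{11836}\right)} = \sqrt{1 + \left(6010 + \frac{1}{11836}\right)} = \sqrt{1 + \frac{71134361}{11836}} = \sqrt{\frac{71146197}{11836}} = \frac{3 \sqrt{23391288547}}{5918}$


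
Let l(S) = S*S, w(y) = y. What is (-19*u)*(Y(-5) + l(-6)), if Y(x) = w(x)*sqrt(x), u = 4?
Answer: -2736 + 380*I*sqrt(5) ≈ -2736.0 + 849.71*I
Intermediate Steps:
l(S) = S**2
Y(x) = x**(3/2) (Y(x) = x*sqrt(x) = x**(3/2))
(-19*u)*(Y(-5) + l(-6)) = (-19*4)*((-5)**(3/2) + (-6)**2) = -76*(-5*I*sqrt(5) + 36) = -76*(36 - 5*I*sqrt(5)) = -2736 + 380*I*sqrt(5)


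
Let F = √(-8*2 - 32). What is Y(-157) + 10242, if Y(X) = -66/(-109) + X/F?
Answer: 1116444/109 + 157*I*√3/12 ≈ 10243.0 + 22.661*I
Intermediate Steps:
F = 4*I*√3 (F = √(-16 - 32) = √(-48) = 4*I*√3 ≈ 6.9282*I)
Y(X) = 66/109 - I*X*√3/12 (Y(X) = -66/(-109) + X/((4*I*√3)) = -66*(-1/109) + X*(-I*√3/12) = 66/109 - I*X*√3/12)
Y(-157) + 10242 = (66/109 - 1/12*I*(-157)*√3) + 10242 = (66/109 + 157*I*√3/12) + 10242 = 1116444/109 + 157*I*√3/12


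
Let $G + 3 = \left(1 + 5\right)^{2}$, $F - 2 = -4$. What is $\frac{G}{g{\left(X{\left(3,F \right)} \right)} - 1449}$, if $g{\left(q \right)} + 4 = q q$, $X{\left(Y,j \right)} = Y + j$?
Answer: $- \frac{1}{44} \approx -0.022727$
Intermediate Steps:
$F = -2$ ($F = 2 - 4 = -2$)
$g{\left(q \right)} = -4 + q^{2}$ ($g{\left(q \right)} = -4 + q q = -4 + q^{2}$)
$G = 33$ ($G = -3 + \left(1 + 5\right)^{2} = -3 + 6^{2} = -3 + 36 = 33$)
$\frac{G}{g{\left(X{\left(3,F \right)} \right)} - 1449} = \frac{33}{\left(-4 + \left(3 - 2\right)^{2}\right) - 1449} = \frac{33}{\left(-4 + 1^{2}\right) - 1449} = \frac{33}{\left(-4 + 1\right) - 1449} = \frac{33}{-3 - 1449} = \frac{33}{-1452} = 33 \left(- \frac{1}{1452}\right) = - \frac{1}{44}$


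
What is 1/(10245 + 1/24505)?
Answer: 24505/251053726 ≈ 9.7609e-5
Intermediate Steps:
1/(10245 + 1/24505) = 1/(251053726/24505) = 24505/251053726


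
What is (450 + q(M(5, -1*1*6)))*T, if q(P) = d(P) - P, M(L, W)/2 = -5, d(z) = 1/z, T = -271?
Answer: -1246329/10 ≈ -1.2463e+5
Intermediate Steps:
M(L, W) = -10 (M(L, W) = 2*(-5) = -10)
q(P) = 1/P - P
(450 + q(M(5, -1*1*6)))*T = (450 + (1/(-10) - 1*(-10)))*(-271) = (450 + (-⅒ + 10))*(-271) = (450 + 99/10)*(-271) = (4599/10)*(-271) = -1246329/10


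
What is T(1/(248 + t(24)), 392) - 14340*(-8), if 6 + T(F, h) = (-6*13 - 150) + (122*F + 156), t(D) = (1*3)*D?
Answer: 18342781/160 ≈ 1.1464e+5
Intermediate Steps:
t(D) = 3*D
T(F, h) = -78 + 122*F (T(F, h) = -6 + ((-6*13 - 150) + (122*F + 156)) = -6 + ((-78 - 150) + (156 + 122*F)) = -6 + (-228 + (156 + 122*F)) = -6 + (-72 + 122*F) = -78 + 122*F)
T(1/(248 + t(24)), 392) - 14340*(-8) = (-78 + 122/(248 + 3*24)) - 14340*(-8) = (-78 + 122/(248 + 72)) + 114720 = (-78 + 122/320) + 114720 = (-78 + 122*(1/320)) + 114720 = (-78 + 61/160) + 114720 = -12419/160 + 114720 = 18342781/160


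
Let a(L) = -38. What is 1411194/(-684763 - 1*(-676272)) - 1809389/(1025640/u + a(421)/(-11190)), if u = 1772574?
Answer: -25396111118205901239/8168532631441 ≈ -3.1090e+6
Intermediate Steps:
1411194/(-684763 - 1*(-676272)) - 1809389/(1025640/u + a(421)/(-11190)) = 1411194/(-684763 - 1*(-676272)) - 1809389/(1025640/1772574 - 38/(-11190)) = 1411194/(-684763 + 676272) - 1809389/(1025640*(1/1772574) - 38*(-1/11190)) = 1411194/(-8491) - 1809389/(170940/295429 + 19/5595) = 1411194*(-1/8491) - 1809389/962022451/1652925255 = -1411194/8491 - 1809389*1652925255/962022451 = -1411194/8491 - 2990784774219195/962022451 = -25396111118205901239/8168532631441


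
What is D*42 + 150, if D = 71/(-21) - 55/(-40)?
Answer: 263/4 ≈ 65.750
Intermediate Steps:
D = -337/168 (D = 71*(-1/21) - 55*(-1/40) = -71/21 + 11/8 = -337/168 ≈ -2.0060)
D*42 + 150 = -337/168*42 + 150 = -337/4 + 150 = 263/4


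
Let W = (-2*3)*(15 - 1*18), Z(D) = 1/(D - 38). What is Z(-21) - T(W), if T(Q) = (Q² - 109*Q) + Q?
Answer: 95579/59 ≈ 1620.0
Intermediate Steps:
Z(D) = 1/(-38 + D)
W = 18 (W = -6*(15 - 18) = -6*(-3) = 18)
T(Q) = Q² - 108*Q
Z(-21) - T(W) = 1/(-38 - 21) - 18*(-108 + 18) = 1/(-59) - 18*(-90) = -1/59 - 1*(-1620) = -1/59 + 1620 = 95579/59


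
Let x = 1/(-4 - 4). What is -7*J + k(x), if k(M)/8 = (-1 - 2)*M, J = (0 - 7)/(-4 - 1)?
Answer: -34/5 ≈ -6.8000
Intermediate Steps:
J = 7/5 (J = -7/(-5) = -7*(-1/5) = 7/5 ≈ 1.4000)
x = -1/8 (x = 1/(-8) = -1/8 ≈ -0.12500)
k(M) = -24*M (k(M) = 8*((-1 - 2)*M) = 8*(-3*M) = -24*M)
-7*J + k(x) = -7*7/5 - 24*(-1/8) = -49/5 + 3 = -34/5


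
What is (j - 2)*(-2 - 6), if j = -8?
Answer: 80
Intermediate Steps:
(j - 2)*(-2 - 6) = (-8 - 2)*(-2 - 6) = -10*(-8) = 80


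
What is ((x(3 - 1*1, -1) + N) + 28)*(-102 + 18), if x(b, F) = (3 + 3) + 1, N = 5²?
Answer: -5040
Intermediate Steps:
N = 25
x(b, F) = 7 (x(b, F) = 6 + 1 = 7)
((x(3 - 1*1, -1) + N) + 28)*(-102 + 18) = ((7 + 25) + 28)*(-102 + 18) = (32 + 28)*(-84) = 60*(-84) = -5040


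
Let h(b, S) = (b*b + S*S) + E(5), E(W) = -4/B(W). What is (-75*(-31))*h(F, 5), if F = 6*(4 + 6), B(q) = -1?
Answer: 8437425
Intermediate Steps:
F = 60 (F = 6*10 = 60)
E(W) = 4 (E(W) = -4/(-1) = -4*(-1) = 4)
h(b, S) = 4 + S² + b² (h(b, S) = (b*b + S*S) + 4 = (b² + S²) + 4 = (S² + b²) + 4 = 4 + S² + b²)
(-75*(-31))*h(F, 5) = (-75*(-31))*(4 + 5² + 60²) = 2325*(4 + 25 + 3600) = 2325*3629 = 8437425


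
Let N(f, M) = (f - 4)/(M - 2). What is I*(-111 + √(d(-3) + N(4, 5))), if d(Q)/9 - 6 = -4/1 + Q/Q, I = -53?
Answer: 5883 - 159*√3 ≈ 5607.6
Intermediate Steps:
d(Q) = 27 (d(Q) = 54 + 9*(-4/1 + Q/Q) = 54 + 9*(-4*1 + 1) = 54 + 9*(-4 + 1) = 54 + 9*(-3) = 54 - 27 = 27)
N(f, M) = (-4 + f)/(-2 + M)
I*(-111 + √(d(-3) + N(4, 5))) = -53*(-111 + √(27 + (-4 + 4)/(-2 + 5))) = -53*(-111 + √(27 + 0/3)) = -53*(-111 + √(27 + (⅓)*0)) = -53*(-111 + √(27 + 0)) = -53*(-111 + √27) = -53*(-111 + 3*√3) = 5883 - 159*√3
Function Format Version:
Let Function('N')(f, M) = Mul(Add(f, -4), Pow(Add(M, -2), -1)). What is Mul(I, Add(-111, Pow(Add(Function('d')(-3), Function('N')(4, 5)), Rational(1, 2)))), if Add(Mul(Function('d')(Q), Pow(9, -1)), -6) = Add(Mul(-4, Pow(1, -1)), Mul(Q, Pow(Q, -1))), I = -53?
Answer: Add(5883, Mul(-159, Pow(3, Rational(1, 2)))) ≈ 5607.6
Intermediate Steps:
Function('d')(Q) = 27 (Function('d')(Q) = Add(54, Mul(9, Add(Mul(-4, Pow(1, -1)), Mul(Q, Pow(Q, -1))))) = Add(54, Mul(9, Add(Mul(-4, 1), 1))) = Add(54, Mul(9, Add(-4, 1))) = Add(54, Mul(9, -3)) = Add(54, -27) = 27)
Function('N')(f, M) = Mul(Pow(Add(-2, M), -1), Add(-4, f)) (Function('N')(f, M) = Mul(Add(-4, f), Pow(Add(-2, M), -1)) = Mul(Pow(Add(-2, M), -1), Add(-4, f)))
Mul(I, Add(-111, Pow(Add(Function('d')(-3), Function('N')(4, 5)), Rational(1, 2)))) = Mul(-53, Add(-111, Pow(Add(27, Mul(Pow(Add(-2, 5), -1), Add(-4, 4))), Rational(1, 2)))) = Mul(-53, Add(-111, Pow(Add(27, Mul(Pow(3, -1), 0)), Rational(1, 2)))) = Mul(-53, Add(-111, Pow(Add(27, Mul(Rational(1, 3), 0)), Rational(1, 2)))) = Mul(-53, Add(-111, Pow(Add(27, 0), Rational(1, 2)))) = Mul(-53, Add(-111, Pow(27, Rational(1, 2)))) = Mul(-53, Add(-111, Mul(3, Pow(3, Rational(1, 2))))) = Add(5883, Mul(-159, Pow(3, Rational(1, 2))))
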